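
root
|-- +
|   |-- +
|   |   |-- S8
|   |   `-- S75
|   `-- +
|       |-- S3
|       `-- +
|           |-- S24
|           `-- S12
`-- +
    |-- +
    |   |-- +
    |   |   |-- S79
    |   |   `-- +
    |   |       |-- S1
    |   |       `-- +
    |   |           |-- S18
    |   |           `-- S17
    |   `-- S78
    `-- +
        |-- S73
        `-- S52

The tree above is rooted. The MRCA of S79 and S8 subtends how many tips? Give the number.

12

The MRCA of S79 and S8 is the root, so the clade is the entire tree.
That clade contains 12 terminal taxa: S1, S12, S17, S18, S24, S3, S52, S73, S75, S78, S79, S8.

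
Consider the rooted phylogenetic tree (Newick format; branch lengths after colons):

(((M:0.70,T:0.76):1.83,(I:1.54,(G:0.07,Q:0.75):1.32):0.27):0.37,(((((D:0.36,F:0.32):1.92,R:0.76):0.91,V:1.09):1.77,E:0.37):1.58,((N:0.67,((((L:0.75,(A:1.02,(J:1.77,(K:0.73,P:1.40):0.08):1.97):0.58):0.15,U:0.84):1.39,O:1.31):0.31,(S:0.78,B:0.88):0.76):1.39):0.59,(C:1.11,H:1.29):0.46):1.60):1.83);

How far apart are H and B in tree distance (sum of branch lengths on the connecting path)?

5.37

The path runs H → … → MRCA → … → B; the MRCA is the node subtending ((N,((((L,(A,(J,(K,P)))),U),O),(S,B))),(C,H)).
Branch lengths along that path: 1.29 + 0.46 + 0.59 + 1.39 + 0.76 + 0.88 = 5.37.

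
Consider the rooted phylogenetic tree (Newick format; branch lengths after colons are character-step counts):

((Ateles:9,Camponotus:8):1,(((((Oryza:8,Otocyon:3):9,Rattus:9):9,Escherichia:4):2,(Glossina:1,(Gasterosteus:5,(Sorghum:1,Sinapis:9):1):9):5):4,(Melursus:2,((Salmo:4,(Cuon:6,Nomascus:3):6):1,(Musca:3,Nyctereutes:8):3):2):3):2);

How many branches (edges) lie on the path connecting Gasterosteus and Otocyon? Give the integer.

7

The MRCA of Gasterosteus and Otocyon is the node subtending ((((Oryza,Otocyon),Rattus),Escherichia),(Glossina,(Gasterosteus,(Sorghum,Sinapis)))).
From Gasterosteus up to that node: 3 branches. From Otocyon up to the same node: 4 branches. Total: 3 + 4 = 7.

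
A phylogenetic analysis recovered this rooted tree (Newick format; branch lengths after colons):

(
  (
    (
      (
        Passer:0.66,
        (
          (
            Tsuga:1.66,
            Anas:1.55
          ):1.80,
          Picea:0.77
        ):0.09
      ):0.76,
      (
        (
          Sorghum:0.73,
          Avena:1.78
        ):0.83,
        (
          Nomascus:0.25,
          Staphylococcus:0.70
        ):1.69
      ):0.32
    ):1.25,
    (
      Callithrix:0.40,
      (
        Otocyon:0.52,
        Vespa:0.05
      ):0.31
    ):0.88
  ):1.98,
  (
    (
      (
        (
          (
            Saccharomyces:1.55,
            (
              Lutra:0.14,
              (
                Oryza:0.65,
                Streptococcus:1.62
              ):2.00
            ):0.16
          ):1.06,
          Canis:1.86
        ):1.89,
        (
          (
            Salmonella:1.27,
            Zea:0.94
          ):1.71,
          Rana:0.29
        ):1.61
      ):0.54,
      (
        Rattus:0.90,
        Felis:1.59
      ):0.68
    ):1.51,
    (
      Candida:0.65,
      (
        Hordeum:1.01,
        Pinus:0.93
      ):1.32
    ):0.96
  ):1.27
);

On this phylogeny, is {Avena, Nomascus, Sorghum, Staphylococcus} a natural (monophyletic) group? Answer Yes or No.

Yes

The most recent common ancestor of these taxa subtends ((Sorghum,Avena),(Nomascus,Staphylococcus)).
That clade has exactly 4 tips — every listed taxon and nothing else — so the group is monophyletic.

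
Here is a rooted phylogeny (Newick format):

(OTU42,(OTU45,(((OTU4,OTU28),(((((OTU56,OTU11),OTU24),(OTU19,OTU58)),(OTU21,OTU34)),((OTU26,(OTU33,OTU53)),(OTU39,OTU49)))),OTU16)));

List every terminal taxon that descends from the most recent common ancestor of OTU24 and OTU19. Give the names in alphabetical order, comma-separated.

OTU11, OTU19, OTU24, OTU56, OTU58

Tracing OTU24: it sits inside ((OTU56,OTU11),OTU24).
Tracing OTU19: it sits inside (OTU19,OTU58).
The smallest clade enclosing both is (((OTU56,OTU11),OTU24),(OTU19,OTU58)); the answer is its 5 terminal taxa in alphabetical order.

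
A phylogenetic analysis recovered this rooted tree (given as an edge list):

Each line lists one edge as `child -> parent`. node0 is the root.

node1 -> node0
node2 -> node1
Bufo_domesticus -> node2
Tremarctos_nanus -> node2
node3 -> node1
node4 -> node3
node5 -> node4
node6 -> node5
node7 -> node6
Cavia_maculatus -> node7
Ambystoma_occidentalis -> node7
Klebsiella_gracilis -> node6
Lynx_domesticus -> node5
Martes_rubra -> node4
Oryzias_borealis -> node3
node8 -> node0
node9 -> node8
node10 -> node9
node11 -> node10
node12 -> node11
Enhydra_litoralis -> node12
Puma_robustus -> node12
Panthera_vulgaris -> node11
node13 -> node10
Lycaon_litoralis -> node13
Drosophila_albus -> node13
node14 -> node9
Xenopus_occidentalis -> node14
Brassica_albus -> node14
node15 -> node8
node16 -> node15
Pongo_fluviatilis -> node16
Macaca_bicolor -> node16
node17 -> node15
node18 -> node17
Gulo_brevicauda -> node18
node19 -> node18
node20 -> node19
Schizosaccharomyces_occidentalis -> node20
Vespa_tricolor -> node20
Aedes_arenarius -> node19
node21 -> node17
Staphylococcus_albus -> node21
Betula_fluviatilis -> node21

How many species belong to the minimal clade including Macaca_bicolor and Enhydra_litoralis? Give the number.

The MRCA of Macaca_bicolor and Enhydra_litoralis is the node subtending (((((Enhydra_litoralis,Puma_robustus),Panthera_vulgaris),(Lycaon_litoralis,Drosophila_albus)),(Xenopus_occidentalis,Brassica_albus)),((Pongo_fluviatilis,Macaca_bicolor),((Gulo_brevicauda,((Schizosaccharomyces_occidentalis,Vespa_tricolor),Aedes_arenarius)),(Staphylococcus_albus,Betula_fluviatilis)))).
That clade contains 15 terminal taxa: Aedes_arenarius, Betula_fluviatilis, Brassica_albus, Drosophila_albus, Enhydra_litoralis, Gulo_brevicauda, Lycaon_litoralis, Macaca_bicolor, Panthera_vulgaris, Pongo_fluviatilis, Puma_robustus, Schizosaccharomyces_occidentalis, Staphylococcus_albus, Vespa_tricolor, Xenopus_occidentalis.

15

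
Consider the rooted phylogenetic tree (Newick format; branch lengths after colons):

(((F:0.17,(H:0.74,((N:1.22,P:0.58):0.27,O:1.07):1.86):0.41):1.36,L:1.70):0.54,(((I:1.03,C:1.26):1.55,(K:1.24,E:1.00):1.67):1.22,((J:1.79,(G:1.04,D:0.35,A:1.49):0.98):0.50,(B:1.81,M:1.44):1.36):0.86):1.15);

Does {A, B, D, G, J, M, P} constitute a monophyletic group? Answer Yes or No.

No

The MRCA of the listed taxa is the root, so the smallest clade containing them is the whole tree.
That clade also contains C, E, F, H, I, K, L, N, O, which are not in the proposed group, so the group is not monophyletic.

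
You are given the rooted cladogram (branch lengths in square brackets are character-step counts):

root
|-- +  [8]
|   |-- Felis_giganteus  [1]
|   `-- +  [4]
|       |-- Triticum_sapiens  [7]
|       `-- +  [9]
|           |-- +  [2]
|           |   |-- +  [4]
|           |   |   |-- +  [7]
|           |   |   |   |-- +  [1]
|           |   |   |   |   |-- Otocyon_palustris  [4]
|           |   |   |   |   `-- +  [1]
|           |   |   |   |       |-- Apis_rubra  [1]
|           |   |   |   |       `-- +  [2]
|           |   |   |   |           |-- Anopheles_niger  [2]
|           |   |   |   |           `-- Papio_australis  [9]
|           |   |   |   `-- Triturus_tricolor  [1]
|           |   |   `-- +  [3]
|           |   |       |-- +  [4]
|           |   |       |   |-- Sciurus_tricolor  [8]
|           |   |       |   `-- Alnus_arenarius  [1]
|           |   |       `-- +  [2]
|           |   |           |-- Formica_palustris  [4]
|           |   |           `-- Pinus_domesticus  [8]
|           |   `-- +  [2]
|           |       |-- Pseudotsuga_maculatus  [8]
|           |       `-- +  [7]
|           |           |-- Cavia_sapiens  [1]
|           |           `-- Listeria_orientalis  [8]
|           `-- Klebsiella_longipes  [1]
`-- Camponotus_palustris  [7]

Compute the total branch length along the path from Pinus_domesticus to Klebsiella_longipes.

20

The path runs Pinus_domesticus → … → MRCA → … → Klebsiella_longipes; the MRCA is the node subtending (((((Otocyon_palustris,(Apis_rubra,(Anopheles_niger,Papio_australis))),Triturus_tricolor),((Sciurus_tricolor,Alnus_arenarius),(Formica_palustris,Pinus_domesticus))),(Pseudotsuga_maculatus,(Cavia_sapiens,Listeria_orientalis))),Klebsiella_longipes).
Branch lengths along that path: 8 + 2 + 3 + 4 + 2 + 1 = 20.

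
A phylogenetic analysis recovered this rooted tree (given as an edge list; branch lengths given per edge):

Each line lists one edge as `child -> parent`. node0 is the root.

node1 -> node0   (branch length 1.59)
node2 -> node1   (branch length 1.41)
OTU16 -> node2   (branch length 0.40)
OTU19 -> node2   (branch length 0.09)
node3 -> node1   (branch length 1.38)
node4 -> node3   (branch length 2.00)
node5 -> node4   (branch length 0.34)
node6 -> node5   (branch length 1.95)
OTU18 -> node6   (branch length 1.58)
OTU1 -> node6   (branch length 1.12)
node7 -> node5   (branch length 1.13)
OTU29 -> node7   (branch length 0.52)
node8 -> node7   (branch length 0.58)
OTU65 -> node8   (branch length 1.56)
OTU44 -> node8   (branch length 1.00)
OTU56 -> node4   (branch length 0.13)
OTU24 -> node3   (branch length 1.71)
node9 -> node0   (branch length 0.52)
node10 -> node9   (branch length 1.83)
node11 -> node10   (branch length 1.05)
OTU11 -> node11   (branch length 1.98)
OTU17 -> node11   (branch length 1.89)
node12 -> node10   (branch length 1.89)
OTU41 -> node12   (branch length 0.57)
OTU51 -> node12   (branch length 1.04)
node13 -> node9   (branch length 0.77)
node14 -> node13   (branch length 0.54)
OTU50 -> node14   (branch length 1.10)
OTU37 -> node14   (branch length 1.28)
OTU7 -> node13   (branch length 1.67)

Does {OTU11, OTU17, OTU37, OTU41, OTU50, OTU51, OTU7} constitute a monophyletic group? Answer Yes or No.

The most recent common ancestor of these taxa subtends (((OTU11,OTU17),(OTU41,OTU51)),((OTU50,OTU37),OTU7)).
That clade has exactly 7 tips — every listed taxon and nothing else — so the group is monophyletic.

Yes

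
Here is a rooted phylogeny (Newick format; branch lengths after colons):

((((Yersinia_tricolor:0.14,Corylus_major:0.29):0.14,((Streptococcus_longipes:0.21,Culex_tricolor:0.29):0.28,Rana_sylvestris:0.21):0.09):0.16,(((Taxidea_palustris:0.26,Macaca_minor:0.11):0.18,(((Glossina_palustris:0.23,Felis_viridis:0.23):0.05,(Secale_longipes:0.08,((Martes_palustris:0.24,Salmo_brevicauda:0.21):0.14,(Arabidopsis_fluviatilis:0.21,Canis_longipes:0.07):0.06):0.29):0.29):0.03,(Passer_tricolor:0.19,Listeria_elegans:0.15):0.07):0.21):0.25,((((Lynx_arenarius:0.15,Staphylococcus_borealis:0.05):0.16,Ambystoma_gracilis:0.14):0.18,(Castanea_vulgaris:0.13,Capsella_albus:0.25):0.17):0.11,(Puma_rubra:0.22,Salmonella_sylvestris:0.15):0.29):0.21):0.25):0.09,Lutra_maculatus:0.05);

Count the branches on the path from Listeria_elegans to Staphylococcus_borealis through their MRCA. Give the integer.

9

The MRCA of Listeria_elegans and Staphylococcus_borealis is the node subtending (((Taxidea_palustris,Macaca_minor),(((Glossina_palustris,Felis_viridis),(Secale_longipes,((Martes_palustris,Salmo_brevicauda),(Arabidopsis_fluviatilis,Canis_longipes)))),(Passer_tricolor,Listeria_elegans))),((((Lynx_arenarius,Staphylococcus_borealis),Ambystoma_gracilis),(Castanea_vulgaris,Capsella_albus)),(Puma_rubra,Salmonella_sylvestris))).
From Listeria_elegans up to that node: 4 branches. From Staphylococcus_borealis up to the same node: 5 branches. Total: 4 + 5 = 9.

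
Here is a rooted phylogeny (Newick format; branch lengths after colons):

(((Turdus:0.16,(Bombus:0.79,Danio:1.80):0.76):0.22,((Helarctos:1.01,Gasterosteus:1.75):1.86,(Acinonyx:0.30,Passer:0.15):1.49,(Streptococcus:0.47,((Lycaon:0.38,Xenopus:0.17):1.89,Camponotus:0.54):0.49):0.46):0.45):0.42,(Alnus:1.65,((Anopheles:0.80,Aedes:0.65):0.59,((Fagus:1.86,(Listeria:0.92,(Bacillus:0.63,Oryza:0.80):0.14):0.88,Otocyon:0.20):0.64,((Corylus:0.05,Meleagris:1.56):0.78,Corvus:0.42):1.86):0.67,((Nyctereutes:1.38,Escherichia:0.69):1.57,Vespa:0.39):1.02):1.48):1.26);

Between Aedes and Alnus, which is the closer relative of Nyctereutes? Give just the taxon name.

The MRCA of Nyctereutes and Aedes subtends ((Anopheles,Aedes),((Fagus,(Listeria,(Bacillus,Oryza)),Otocyon),((Corylus,Meleagris),Corvus)),((Nyctereutes,Escherichia),Vespa)) (13 taxa).
The MRCA of Nyctereutes and Alnus subtends (Alnus,((Anopheles,Aedes),((Fagus,(Listeria,(Bacillus,Oryza)),Otocyon),((Corylus,Meleagris),Corvus)),((Nyctereutes,Escherichia),Vespa))) (14 taxa).
The first is nested inside the second, so Nyctereutes shares a more recent common ancestor with Aedes.

Aedes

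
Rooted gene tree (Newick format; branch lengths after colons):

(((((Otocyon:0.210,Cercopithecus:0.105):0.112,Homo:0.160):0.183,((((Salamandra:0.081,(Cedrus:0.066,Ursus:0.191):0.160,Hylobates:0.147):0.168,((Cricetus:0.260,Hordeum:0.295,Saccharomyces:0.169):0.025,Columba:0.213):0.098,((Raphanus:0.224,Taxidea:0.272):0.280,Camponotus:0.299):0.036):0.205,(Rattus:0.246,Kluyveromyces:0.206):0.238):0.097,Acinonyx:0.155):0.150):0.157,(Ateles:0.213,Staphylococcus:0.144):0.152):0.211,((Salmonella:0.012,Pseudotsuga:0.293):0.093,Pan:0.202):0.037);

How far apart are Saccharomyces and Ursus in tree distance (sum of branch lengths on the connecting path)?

0.811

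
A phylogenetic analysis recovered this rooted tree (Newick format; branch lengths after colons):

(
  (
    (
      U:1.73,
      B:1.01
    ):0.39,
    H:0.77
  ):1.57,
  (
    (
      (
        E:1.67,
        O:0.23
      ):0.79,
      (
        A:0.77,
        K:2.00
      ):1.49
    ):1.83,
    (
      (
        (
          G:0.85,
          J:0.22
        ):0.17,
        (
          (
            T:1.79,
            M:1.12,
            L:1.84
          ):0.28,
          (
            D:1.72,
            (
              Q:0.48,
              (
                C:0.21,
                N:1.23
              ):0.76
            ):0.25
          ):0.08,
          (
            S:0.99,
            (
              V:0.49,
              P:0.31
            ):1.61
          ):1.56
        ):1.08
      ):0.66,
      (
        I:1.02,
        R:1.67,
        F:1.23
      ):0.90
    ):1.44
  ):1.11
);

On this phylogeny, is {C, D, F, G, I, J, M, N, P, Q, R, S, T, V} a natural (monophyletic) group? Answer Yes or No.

The MRCA of the listed taxa subtends (((G,J),((T,M,L),(D,(Q,(C,N))),(S,(V,P)))),(I,R,F)).
That clade also contains L, which is not in the proposed group, so the group is not monophyletic.

No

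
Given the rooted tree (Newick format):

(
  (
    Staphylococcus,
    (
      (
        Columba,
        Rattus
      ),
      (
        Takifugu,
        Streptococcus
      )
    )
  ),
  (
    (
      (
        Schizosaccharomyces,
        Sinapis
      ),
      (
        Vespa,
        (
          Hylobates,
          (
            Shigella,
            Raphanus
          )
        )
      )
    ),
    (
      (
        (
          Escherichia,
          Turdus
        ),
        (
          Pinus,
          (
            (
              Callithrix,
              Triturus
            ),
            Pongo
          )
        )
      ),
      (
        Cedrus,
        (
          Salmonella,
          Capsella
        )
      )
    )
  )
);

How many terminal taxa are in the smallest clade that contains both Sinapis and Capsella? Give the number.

15

The MRCA of Sinapis and Capsella is the node subtending (((Schizosaccharomyces,Sinapis),(Vespa,(Hylobates,(Shigella,Raphanus)))),(((Escherichia,Turdus),(Pinus,((Callithrix,Triturus),Pongo))),(Cedrus,(Salmonella,Capsella)))).
That clade contains 15 terminal taxa: Callithrix, Capsella, Cedrus, Escherichia, Hylobates, Pinus, Pongo, Raphanus, Salmonella, Schizosaccharomyces, Shigella, Sinapis, Triturus, Turdus, Vespa.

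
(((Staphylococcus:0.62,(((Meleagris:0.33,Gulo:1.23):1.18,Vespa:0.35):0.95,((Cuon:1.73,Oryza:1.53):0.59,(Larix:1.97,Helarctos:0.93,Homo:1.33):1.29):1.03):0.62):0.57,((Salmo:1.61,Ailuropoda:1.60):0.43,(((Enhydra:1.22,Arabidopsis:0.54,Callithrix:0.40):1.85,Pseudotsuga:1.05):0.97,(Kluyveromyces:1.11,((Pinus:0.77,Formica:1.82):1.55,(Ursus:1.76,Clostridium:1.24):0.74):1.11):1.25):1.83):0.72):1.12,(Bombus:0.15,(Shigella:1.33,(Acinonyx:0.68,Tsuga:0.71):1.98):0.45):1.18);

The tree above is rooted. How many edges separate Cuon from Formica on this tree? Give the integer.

11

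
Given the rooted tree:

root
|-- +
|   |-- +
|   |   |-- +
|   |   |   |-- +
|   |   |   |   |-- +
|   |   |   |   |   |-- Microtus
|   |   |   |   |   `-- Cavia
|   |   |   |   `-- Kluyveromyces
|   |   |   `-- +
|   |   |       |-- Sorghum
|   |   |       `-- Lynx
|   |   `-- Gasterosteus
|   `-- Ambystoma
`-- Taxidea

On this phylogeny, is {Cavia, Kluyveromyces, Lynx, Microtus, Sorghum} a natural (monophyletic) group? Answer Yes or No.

The most recent common ancestor of these taxa subtends (((Microtus,Cavia),Kluyveromyces),(Sorghum,Lynx)).
That clade has exactly 5 tips — every listed taxon and nothing else — so the group is monophyletic.

Yes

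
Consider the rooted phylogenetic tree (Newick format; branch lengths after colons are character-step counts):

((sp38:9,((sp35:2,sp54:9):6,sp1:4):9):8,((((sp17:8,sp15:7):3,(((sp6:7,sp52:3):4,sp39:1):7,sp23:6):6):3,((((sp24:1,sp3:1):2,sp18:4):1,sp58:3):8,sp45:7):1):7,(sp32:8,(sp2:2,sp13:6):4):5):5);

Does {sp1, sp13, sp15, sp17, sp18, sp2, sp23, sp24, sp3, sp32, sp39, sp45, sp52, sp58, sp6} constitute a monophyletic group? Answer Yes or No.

The MRCA of the listed taxa is the root, so the smallest clade containing them is the whole tree.
That clade also contains sp35, sp38, sp54, which are not in the proposed group, so the group is not monophyletic.

No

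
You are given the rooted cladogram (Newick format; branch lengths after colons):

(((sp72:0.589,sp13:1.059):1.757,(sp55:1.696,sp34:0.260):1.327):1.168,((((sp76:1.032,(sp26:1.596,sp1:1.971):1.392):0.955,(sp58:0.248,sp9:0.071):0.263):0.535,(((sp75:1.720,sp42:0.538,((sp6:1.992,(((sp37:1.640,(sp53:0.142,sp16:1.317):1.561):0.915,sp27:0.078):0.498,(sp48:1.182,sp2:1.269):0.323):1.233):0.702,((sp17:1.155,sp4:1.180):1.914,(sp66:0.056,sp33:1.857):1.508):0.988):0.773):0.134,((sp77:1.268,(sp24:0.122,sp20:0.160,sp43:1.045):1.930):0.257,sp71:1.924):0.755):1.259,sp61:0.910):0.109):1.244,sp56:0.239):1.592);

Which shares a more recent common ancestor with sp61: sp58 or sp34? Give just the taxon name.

The MRCA of sp61 and sp58 subtends (((sp76,(sp26,sp1)),(sp58,sp9)),(((sp75,sp42,((sp6,(((sp37,(sp53,sp16)),sp27),(sp48,sp2))),((sp17,sp4),(sp66,sp33)))),((sp77,(sp24,sp20,sp43)),sp71)),sp61)) (24 taxa).
The MRCA of sp61 and sp34 is the root, subtending the entire tree (29 taxa).
The first is nested inside the second, so sp61 shares a more recent common ancestor with sp58.

sp58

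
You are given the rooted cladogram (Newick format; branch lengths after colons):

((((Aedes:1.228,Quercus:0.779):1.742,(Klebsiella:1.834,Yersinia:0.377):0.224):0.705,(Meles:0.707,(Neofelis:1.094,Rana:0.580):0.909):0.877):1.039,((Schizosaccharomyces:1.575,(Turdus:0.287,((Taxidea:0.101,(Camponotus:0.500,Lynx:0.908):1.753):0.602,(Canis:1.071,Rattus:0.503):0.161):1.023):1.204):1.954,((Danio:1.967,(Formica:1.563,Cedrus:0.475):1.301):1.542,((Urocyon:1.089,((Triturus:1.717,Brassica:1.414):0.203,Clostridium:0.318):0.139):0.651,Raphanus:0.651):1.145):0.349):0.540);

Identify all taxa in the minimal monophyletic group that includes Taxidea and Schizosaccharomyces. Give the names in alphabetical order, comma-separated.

Tracing Taxidea: it sits inside (Taxidea,(Camponotus,Lynx)).
Tracing Schizosaccharomyces: it sits inside (Schizosaccharomyces,(Turdus,((Taxidea,(Camponotus,Lynx)),(Canis,Rattus)))).
The smallest clade enclosing both is (Schizosaccharomyces,(Turdus,((Taxidea,(Camponotus,Lynx)),(Canis,Rattus)))); the answer is its 7 terminal taxa in alphabetical order.

Camponotus, Canis, Lynx, Rattus, Schizosaccharomyces, Taxidea, Turdus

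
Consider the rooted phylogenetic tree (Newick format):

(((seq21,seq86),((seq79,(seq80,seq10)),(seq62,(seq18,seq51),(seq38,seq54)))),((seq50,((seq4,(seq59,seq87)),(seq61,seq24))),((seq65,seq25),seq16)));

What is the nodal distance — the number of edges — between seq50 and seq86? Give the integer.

6

The MRCA of seq50 and seq86 is the root of the tree.
From seq50 up to that node: 3 branches. From seq86 up to the same node: 3 branches. Total: 3 + 3 = 6.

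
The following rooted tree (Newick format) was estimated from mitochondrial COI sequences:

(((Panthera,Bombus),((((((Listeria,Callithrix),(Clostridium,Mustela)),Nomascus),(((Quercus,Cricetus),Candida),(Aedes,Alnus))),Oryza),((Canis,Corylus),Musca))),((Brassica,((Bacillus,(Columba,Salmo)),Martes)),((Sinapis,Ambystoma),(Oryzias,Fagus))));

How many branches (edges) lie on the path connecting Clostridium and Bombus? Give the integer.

9

The MRCA of Clostridium and Bombus is the node subtending ((Panthera,Bombus),((((((Listeria,Callithrix),(Clostridium,Mustela)),Nomascus),(((Quercus,Cricetus),Candida),(Aedes,Alnus))),Oryza),((Canis,Corylus),Musca))).
From Clostridium up to that node: 7 branches. From Bombus up to the same node: 2 branches. Total: 7 + 2 = 9.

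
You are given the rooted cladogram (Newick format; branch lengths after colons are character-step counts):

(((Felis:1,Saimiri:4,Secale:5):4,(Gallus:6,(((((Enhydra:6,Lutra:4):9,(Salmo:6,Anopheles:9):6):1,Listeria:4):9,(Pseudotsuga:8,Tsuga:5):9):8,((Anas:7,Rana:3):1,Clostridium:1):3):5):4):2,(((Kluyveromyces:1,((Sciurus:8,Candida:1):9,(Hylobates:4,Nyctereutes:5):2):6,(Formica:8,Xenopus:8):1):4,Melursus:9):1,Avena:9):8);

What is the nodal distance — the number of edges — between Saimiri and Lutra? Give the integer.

9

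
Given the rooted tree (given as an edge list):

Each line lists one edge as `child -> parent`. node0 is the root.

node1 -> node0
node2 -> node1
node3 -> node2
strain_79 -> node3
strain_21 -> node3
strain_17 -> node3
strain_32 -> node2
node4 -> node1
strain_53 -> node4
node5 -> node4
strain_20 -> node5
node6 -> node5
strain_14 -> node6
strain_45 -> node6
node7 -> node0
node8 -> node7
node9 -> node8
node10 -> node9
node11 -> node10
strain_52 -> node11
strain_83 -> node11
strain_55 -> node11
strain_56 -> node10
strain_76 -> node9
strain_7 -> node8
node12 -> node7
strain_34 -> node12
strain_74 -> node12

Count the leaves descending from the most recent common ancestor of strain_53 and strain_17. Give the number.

The MRCA of strain_53 and strain_17 is the node subtending (((strain_79,strain_21,strain_17),strain_32),(strain_53,(strain_20,(strain_14,strain_45)))).
That clade contains 8 terminal taxa: strain_14, strain_17, strain_20, strain_21, strain_32, strain_45, strain_53, strain_79.

8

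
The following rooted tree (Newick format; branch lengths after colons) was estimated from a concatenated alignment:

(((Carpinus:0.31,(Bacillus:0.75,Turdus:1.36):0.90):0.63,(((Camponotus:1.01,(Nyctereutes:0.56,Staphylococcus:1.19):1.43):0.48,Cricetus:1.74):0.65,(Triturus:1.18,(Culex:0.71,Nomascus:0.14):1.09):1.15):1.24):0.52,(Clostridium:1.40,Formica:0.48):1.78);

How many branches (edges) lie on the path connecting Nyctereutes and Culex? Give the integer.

7

The MRCA of Nyctereutes and Culex is the node subtending (((Camponotus,(Nyctereutes,Staphylococcus)),Cricetus),(Triturus,(Culex,Nomascus))).
From Nyctereutes up to that node: 4 branches. From Culex up to the same node: 3 branches. Total: 4 + 3 = 7.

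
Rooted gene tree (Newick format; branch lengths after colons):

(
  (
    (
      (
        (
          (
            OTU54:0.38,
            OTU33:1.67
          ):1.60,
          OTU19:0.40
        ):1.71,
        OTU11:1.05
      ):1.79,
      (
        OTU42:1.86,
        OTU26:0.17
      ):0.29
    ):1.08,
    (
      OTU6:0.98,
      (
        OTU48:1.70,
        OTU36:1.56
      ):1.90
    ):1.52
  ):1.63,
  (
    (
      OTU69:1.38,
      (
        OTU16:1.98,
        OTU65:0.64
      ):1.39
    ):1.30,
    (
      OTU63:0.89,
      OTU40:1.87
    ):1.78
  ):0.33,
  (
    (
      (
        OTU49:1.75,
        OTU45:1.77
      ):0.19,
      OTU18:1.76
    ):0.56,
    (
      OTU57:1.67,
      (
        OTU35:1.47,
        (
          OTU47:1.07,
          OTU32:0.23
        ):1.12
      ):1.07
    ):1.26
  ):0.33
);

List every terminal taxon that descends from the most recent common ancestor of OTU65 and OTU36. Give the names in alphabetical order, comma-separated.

OTU11, OTU16, OTU18, OTU19, OTU26, OTU32, OTU33, OTU35, OTU36, OTU40, OTU42, OTU45, OTU47, OTU48, OTU49, OTU54, OTU57, OTU6, OTU63, OTU65, OTU69

Tracing OTU65: it sits inside (OTU16,OTU65).
Tracing OTU36: it sits inside (OTU48,OTU36).
The smallest clade enclosing both is the whole tree (their MRCA is the root), so the answer is all 21 tips in alphabetical order.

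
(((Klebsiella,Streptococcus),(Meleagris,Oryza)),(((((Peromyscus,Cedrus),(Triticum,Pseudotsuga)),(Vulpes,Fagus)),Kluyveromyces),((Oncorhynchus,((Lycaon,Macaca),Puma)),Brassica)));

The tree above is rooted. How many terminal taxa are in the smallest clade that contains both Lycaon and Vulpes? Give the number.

The MRCA of Lycaon and Vulpes is the node subtending (((((Peromyscus,Cedrus),(Triticum,Pseudotsuga)),(Vulpes,Fagus)),Kluyveromyces),((Oncorhynchus,((Lycaon,Macaca),Puma)),Brassica)).
That clade contains 12 terminal taxa: Brassica, Cedrus, Fagus, Kluyveromyces, Lycaon, Macaca, Oncorhynchus, Peromyscus, Pseudotsuga, Puma, Triticum, Vulpes.

12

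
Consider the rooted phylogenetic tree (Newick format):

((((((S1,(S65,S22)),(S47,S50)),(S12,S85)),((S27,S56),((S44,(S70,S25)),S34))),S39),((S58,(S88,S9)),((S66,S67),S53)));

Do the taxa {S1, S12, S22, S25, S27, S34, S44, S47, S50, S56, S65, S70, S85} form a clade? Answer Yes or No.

Yes

The most recent common ancestor of these taxa subtends ((((S1,(S65,S22)),(S47,S50)),(S12,S85)),((S27,S56),((S44,(S70,S25)),S34))).
That clade has exactly 13 tips — every listed taxon and nothing else — so the group is monophyletic.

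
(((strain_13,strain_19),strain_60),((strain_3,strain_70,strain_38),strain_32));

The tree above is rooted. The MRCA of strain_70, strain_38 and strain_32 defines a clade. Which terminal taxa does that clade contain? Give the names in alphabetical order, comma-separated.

Tracing strain_70: it sits inside (strain_3,strain_70,strain_38).
Tracing strain_38: it sits inside (strain_3,strain_70,strain_38).
Tracing strain_32: it sits inside ((strain_3,strain_70,strain_38),strain_32).
The smallest clade enclosing all 3 is ((strain_3,strain_70,strain_38),strain_32); the answer is its 4 terminal taxa in alphabetical order.

strain_3, strain_32, strain_38, strain_70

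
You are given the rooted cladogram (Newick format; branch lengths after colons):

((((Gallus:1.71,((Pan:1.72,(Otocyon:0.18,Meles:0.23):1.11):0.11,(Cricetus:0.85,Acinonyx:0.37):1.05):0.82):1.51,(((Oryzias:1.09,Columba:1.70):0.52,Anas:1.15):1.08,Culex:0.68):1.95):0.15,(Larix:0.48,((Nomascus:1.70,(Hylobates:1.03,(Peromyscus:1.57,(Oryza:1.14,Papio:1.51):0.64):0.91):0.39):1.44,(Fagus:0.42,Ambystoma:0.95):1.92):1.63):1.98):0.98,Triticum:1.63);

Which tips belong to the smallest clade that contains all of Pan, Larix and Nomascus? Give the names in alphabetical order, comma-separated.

Acinonyx, Ambystoma, Anas, Columba, Cricetus, Culex, Fagus, Gallus, Hylobates, Larix, Meles, Nomascus, Oryza, Oryzias, Otocyon, Pan, Papio, Peromyscus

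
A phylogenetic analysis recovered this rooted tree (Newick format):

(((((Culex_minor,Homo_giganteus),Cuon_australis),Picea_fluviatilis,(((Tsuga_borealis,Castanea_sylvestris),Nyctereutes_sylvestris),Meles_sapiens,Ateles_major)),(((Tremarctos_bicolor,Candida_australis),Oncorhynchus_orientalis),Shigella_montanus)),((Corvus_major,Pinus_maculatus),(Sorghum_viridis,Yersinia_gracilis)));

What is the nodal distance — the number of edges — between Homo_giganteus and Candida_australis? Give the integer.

8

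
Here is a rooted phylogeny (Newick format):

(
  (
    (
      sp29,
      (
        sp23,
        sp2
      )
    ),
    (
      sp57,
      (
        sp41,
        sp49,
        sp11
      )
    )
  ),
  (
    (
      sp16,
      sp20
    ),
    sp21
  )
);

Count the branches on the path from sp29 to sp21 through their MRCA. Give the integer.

5

The MRCA of sp29 and sp21 is the root of the tree.
From sp29 up to that node: 3 branches. From sp21 up to the same node: 2 branches. Total: 3 + 2 = 5.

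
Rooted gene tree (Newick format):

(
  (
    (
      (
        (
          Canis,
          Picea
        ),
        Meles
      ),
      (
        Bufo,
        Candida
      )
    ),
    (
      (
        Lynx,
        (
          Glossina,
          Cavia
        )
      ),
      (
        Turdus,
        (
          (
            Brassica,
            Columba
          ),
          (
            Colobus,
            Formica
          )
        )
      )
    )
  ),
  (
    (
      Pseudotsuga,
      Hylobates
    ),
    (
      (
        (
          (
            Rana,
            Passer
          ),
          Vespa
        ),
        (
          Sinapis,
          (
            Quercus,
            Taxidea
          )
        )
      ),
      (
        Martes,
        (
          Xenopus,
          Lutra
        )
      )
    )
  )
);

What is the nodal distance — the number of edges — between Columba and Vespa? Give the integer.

The MRCA of Columba and Vespa is the root of the tree.
From Columba up to that node: 6 branches. From Vespa up to the same node: 5 branches. Total: 6 + 5 = 11.

11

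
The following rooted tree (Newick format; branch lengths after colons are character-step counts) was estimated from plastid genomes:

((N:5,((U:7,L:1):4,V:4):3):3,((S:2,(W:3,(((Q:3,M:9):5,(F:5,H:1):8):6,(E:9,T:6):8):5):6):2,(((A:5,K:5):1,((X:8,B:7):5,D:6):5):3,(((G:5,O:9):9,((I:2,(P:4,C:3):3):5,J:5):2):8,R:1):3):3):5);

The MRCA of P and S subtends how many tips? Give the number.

20

The MRCA of P and S is the node subtending ((S,(W,(((Q,M),(F,H)),(E,T)))),(((A,K),((X,B),D)),(((G,O),((I,(P,C)),J)),R))).
That clade contains 20 terminal taxa: A, B, C, D, E, F, G, H, I, J, K, M, O, P, Q, R, S, T, W, X.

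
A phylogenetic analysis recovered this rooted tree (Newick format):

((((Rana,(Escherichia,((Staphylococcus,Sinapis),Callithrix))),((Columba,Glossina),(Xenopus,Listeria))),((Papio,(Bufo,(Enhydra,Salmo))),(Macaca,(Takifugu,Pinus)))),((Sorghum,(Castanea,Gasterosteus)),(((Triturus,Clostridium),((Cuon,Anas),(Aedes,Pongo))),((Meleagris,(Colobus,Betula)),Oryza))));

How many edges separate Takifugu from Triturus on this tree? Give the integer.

The MRCA of Takifugu and Triturus is the root of the tree.
From Takifugu up to that node: 5 branches. From Triturus up to the same node: 5 branches. Total: 5 + 5 = 10.

10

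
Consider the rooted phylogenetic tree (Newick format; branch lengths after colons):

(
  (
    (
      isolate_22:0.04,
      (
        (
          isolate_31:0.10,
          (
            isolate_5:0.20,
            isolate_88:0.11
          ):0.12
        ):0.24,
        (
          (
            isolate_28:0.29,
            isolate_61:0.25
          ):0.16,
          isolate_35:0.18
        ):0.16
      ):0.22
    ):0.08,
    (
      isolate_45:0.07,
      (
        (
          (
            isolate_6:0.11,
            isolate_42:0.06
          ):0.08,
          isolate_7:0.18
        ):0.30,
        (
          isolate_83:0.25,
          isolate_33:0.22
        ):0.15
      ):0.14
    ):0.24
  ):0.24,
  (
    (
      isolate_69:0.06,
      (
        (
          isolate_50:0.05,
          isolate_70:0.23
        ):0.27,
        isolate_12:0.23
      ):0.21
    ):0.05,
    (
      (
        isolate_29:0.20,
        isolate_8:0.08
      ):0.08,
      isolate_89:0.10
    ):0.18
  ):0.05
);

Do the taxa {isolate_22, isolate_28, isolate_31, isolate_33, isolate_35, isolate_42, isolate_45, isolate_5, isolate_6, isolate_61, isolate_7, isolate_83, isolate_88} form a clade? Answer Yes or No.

Yes

The most recent common ancestor of these taxa subtends ((isolate_22,((isolate_31,(isolate_5,isolate_88)),((isolate_28,isolate_61),isolate_35))),(isolate_45,(((isolate_6,isolate_42),isolate_7),(isolate_83,isolate_33)))).
That clade has exactly 13 tips — every listed taxon and nothing else — so the group is monophyletic.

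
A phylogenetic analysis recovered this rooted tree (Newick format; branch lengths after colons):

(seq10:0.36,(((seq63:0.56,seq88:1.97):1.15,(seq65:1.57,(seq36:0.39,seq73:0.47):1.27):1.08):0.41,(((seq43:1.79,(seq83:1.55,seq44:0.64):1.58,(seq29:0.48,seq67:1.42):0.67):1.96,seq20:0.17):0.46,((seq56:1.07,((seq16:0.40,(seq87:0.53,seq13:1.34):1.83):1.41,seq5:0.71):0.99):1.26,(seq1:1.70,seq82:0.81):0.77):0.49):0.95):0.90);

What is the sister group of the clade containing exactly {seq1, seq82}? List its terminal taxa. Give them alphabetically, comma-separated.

seq13, seq16, seq5, seq56, seq87

The clade containing exactly {seq1, seq82} attaches to the tree at the node subtending ((seq56,((seq16,(seq87,seq13)),seq5)),(seq1,seq82)).
The other lineage descending from that same node — the sister group — is (seq56,((seq16,(seq87,seq13)),seq5)); its 5 tips in alphabetical order are the answer.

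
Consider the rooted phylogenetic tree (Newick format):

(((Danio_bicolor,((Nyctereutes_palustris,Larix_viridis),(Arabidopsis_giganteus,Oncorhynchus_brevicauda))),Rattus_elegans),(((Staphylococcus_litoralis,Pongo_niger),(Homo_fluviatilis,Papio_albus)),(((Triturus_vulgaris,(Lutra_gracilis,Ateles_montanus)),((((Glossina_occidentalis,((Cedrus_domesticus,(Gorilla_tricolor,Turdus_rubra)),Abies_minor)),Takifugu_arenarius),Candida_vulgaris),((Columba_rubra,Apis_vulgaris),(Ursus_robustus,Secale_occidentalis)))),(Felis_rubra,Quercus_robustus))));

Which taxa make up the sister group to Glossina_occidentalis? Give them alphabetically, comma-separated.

Abies_minor, Cedrus_domesticus, Gorilla_tricolor, Turdus_rubra

Glossina_occidentalis attaches to the tree at the node subtending (Glossina_occidentalis,((Cedrus_domesticus,(Gorilla_tricolor,Turdus_rubra)),Abies_minor)).
The other lineage descending from that same node — the sister group — is ((Cedrus_domesticus,(Gorilla_tricolor,Turdus_rubra)),Abies_minor); its 4 tips in alphabetical order are the answer.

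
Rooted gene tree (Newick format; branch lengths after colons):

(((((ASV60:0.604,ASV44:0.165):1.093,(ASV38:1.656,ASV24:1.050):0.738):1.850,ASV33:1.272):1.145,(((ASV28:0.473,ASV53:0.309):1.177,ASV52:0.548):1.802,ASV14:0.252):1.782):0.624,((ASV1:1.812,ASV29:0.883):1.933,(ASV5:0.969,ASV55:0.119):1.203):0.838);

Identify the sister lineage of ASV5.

ASV5 attaches to the tree at the node subtending (ASV5,ASV55).
The other lineage descending from that same node — the sister group — is the single tip ASV55.

ASV55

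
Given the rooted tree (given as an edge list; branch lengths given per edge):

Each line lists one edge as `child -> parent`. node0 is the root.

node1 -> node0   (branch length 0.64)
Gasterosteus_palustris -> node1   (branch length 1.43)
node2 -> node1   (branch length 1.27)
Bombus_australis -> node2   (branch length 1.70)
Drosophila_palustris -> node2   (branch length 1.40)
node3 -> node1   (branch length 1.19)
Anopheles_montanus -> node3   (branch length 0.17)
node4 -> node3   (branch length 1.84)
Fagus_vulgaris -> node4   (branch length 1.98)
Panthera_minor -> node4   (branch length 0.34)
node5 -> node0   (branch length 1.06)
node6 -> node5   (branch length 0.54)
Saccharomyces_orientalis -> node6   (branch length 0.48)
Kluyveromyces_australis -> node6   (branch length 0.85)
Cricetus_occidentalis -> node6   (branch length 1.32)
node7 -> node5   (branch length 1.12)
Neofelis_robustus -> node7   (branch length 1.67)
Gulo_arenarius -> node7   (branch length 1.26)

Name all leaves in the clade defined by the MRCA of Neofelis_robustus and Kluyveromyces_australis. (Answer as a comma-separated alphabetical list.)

Tracing Neofelis_robustus: it sits inside (Neofelis_robustus,Gulo_arenarius).
Tracing Kluyveromyces_australis: it sits inside (Saccharomyces_orientalis,Kluyveromyces_australis,Cricetus_occidentalis).
The smallest clade enclosing both is ((Saccharomyces_orientalis,Kluyveromyces_australis,Cricetus_occidentalis),(Neofelis_robustus,Gulo_arenarius)); the answer is its 5 terminal taxa in alphabetical order.

Cricetus_occidentalis, Gulo_arenarius, Kluyveromyces_australis, Neofelis_robustus, Saccharomyces_orientalis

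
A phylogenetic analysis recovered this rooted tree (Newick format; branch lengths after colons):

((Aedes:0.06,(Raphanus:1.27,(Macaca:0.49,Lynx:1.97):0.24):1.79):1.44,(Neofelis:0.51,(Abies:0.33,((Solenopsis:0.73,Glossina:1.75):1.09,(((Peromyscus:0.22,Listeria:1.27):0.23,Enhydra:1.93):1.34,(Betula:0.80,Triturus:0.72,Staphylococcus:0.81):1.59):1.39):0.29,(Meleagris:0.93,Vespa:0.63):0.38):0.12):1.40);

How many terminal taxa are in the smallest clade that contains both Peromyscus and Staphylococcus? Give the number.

The MRCA of Peromyscus and Staphylococcus is the node subtending (((Peromyscus,Listeria),Enhydra),(Betula,Triturus,Staphylococcus)).
That clade contains 6 terminal taxa: Betula, Enhydra, Listeria, Peromyscus, Staphylococcus, Triturus.

6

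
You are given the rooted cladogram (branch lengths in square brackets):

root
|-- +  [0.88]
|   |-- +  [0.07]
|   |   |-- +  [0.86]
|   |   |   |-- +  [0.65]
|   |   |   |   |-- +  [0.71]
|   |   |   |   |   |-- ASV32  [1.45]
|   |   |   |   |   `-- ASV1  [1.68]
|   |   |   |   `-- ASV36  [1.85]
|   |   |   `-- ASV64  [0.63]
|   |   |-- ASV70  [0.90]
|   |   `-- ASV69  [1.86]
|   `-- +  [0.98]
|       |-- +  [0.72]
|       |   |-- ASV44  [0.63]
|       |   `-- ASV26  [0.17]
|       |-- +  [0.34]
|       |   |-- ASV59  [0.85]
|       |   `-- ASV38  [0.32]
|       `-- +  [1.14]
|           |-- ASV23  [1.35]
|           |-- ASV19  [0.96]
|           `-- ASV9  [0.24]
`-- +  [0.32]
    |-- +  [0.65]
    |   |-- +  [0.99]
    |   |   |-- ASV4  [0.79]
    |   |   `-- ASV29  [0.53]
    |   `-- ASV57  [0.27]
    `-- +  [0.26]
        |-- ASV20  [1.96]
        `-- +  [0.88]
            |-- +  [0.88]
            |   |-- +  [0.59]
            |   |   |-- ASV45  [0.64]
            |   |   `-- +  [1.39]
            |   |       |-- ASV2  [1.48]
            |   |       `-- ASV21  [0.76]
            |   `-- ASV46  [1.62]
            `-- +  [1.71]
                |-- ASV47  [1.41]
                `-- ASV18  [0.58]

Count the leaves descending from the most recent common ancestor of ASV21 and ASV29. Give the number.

10

The MRCA of ASV21 and ASV29 is the node subtending (((ASV4,ASV29),ASV57),(ASV20,(((ASV45,(ASV2,ASV21)),ASV46),(ASV47,ASV18)))).
That clade contains 10 terminal taxa: ASV18, ASV2, ASV20, ASV21, ASV29, ASV4, ASV45, ASV46, ASV47, ASV57.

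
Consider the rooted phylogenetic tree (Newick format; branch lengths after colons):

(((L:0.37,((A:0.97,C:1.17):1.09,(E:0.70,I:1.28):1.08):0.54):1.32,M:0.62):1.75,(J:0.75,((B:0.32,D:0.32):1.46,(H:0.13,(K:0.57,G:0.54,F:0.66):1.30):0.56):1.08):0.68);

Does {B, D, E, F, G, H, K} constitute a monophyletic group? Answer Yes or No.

The MRCA of the listed taxa is the root, so the smallest clade containing them is the whole tree.
That clade also contains A, C, I, J, L, M, which are not in the proposed group, so the group is not monophyletic.

No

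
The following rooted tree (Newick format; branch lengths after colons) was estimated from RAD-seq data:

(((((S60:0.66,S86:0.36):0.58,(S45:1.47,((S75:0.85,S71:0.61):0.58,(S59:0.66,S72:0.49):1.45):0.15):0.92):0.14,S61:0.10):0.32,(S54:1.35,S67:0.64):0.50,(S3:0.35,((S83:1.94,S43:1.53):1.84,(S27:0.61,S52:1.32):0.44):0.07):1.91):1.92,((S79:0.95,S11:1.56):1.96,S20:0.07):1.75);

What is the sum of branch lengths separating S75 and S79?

9.54

The path runs S75 → … → MRCA → … → S79; the MRCA is the root of the tree.
Branch lengths along that path: 0.85 + 0.58 + 0.15 + 0.92 + 0.14 + 0.32 + 1.92 + 1.75 + 1.96 + 0.95 = 9.54.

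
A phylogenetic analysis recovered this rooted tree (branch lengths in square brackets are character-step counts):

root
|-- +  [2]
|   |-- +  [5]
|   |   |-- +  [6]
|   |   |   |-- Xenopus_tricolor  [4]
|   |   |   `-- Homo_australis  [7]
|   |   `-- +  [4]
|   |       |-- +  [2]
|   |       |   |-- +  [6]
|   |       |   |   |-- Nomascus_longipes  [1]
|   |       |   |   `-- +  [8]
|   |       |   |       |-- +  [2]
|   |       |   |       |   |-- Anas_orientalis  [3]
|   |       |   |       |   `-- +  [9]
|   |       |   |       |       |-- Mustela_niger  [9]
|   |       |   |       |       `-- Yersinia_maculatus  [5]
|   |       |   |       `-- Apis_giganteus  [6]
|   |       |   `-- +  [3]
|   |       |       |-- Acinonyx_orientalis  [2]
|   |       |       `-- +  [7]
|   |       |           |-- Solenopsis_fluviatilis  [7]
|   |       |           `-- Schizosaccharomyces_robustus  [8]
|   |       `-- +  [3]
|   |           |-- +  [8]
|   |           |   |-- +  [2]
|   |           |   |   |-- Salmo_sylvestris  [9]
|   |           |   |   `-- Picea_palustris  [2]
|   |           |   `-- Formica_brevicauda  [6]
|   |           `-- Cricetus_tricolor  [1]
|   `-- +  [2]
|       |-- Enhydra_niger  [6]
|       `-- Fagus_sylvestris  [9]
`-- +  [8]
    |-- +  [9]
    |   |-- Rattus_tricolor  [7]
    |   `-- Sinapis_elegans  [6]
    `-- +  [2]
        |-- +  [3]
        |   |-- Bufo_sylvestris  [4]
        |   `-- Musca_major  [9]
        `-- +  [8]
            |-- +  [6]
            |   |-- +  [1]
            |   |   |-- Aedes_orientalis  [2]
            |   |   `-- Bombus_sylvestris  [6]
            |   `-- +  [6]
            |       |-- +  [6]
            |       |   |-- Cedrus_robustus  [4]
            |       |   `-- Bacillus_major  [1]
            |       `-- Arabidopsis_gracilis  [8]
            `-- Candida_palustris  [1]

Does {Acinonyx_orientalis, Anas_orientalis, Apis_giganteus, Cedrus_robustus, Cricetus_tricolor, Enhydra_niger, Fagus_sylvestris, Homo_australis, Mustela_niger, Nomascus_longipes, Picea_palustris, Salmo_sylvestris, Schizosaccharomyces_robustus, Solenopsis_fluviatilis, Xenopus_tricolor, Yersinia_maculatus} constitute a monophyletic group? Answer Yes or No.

No

The MRCA of the listed taxa is the root, so the smallest clade containing them is the whole tree.
That clade also contains Aedes_orientalis, Arabidopsis_gracilis, Bacillus_major, Bombus_sylvestris, Bufo_sylvestris, Candida_palustris, Formica_brevicauda, Musca_major, Rattus_tricolor, Sinapis_elegans, which are not in the proposed group, so the group is not monophyletic.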